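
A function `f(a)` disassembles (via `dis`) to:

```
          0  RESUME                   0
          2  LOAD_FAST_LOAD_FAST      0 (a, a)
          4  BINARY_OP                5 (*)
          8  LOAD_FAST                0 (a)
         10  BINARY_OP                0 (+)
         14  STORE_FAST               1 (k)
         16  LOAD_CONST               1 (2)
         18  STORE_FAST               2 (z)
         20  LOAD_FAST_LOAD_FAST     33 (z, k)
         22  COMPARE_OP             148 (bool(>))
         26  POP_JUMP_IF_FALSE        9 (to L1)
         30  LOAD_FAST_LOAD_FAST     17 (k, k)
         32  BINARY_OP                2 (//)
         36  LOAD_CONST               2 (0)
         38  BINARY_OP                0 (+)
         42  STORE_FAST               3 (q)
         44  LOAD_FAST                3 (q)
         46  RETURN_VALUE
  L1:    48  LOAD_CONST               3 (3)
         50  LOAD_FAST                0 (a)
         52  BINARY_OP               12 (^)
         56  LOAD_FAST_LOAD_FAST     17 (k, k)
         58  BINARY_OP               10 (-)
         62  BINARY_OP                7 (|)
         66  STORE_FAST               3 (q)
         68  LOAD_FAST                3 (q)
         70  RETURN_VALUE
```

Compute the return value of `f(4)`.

7

LOAD_FAST_LOAD_FAST a,a → push 4,4. Stack: [4, 4]
BINARY_OP * → 4 * 4 = 16. Stack: [16]
LOAD_FAST a → push 4. Stack: [16, 4]
BINARY_OP + → 16 + 4 = 20. Stack: [20]
STORE_FAST k → k=20. Stack: []
LOAD_CONST → push 2. Stack: [2]
STORE_FAST z → z=2. Stack: []
LOAD_FAST_LOAD_FAST z,k → push 2,20. Stack: [2, 20]
COMPARE_OP bool(>) → 2 vs 20 = False. Stack: [False]
POP_JUMP_IF_FALSE → pop False; jump. Stack: []
LOAD_CONST → push 3. Stack: [3]
LOAD_FAST a → push 4. Stack: [3, 4]
BINARY_OP ^ → 3 ^ 4 = 7. Stack: [7]
LOAD_FAST_LOAD_FAST k,k → push 20,20. Stack: [7, 20, 20]
BINARY_OP - → 20 - 20 = 0. Stack: [7, 0]
BINARY_OP | → 7 | 0 = 7. Stack: [7]
STORE_FAST q → q=7. Stack: []
LOAD_FAST q → push 7. Stack: [7]
RETURN_VALUE → return 7.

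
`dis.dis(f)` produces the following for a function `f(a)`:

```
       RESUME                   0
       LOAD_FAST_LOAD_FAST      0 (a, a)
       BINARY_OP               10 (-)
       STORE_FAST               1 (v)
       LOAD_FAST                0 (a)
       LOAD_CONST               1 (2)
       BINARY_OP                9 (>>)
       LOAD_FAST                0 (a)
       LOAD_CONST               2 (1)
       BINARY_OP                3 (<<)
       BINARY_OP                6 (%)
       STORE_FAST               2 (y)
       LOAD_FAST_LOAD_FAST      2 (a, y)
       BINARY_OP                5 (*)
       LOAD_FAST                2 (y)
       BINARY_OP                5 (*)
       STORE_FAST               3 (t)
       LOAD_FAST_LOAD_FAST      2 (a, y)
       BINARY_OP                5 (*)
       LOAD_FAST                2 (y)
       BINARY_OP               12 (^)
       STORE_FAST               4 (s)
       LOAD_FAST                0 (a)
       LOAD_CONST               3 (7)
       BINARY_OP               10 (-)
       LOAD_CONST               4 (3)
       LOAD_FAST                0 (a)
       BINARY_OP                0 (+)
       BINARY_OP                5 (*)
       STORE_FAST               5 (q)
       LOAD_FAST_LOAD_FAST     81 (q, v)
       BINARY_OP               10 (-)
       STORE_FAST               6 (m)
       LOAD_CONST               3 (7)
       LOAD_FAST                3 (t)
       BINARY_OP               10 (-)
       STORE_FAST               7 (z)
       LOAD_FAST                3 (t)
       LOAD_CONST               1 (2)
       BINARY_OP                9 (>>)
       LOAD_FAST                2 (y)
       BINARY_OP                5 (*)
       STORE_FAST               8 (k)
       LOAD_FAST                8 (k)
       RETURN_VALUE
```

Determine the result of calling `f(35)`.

4480

LOAD_FAST_LOAD_FAST a,a → push 35,35. Stack: [35, 35]
BINARY_OP - → 35 - 35 = 0. Stack: [0]
STORE_FAST v → v=0. Stack: []
LOAD_FAST a → push 35. Stack: [35]
LOAD_CONST → push 2. Stack: [35, 2]
BINARY_OP >> → 35 >> 2 = 8. Stack: [8]
LOAD_FAST a → push 35. Stack: [8, 35]
LOAD_CONST → push 1. Stack: [8, 35, 1]
BINARY_OP << → 35 << 1 = 70. Stack: [8, 70]
BINARY_OP % → 8 % 70 = 8. Stack: [8]
STORE_FAST y → y=8. Stack: []
LOAD_FAST_LOAD_FAST a,y → push 35,8. Stack: [35, 8]
BINARY_OP * → 35 * 8 = 280. Stack: [280]
LOAD_FAST y → push 8. Stack: [280, 8]
BINARY_OP * → 280 * 8 = 2240. Stack: [2240]
STORE_FAST t → t=2240. Stack: []
LOAD_FAST_LOAD_FAST a,y → push 35,8. Stack: [35, 8]
BINARY_OP * → 35 * 8 = 280. Stack: [280]
LOAD_FAST y → push 8. Stack: [280, 8]
BINARY_OP ^ → 280 ^ 8 = 272. Stack: [272]
STORE_FAST s → s=272. Stack: []
LOAD_FAST a → push 35. Stack: [35]
LOAD_CONST → push 7. Stack: [35, 7]
BINARY_OP - → 35 - 7 = 28. Stack: [28]
LOAD_CONST → push 3. Stack: [28, 3]
LOAD_FAST a → push 35. Stack: [28, 3, 35]
BINARY_OP + → 3 + 35 = 38. Stack: [28, 38]
BINARY_OP * → 28 * 38 = 1064. Stack: [1064]
STORE_FAST q → q=1064. Stack: []
LOAD_FAST_LOAD_FAST q,v → push 1064,0. Stack: [1064, 0]
BINARY_OP - → 1064 - 0 = 1064. Stack: [1064]
STORE_FAST m → m=1064. Stack: []
LOAD_CONST → push 7. Stack: [7]
LOAD_FAST t → push 2240. Stack: [7, 2240]
BINARY_OP - → 7 - 2240 = -2233. Stack: [-2233]
STORE_FAST z → z=-2233. Stack: []
LOAD_FAST t → push 2240. Stack: [2240]
LOAD_CONST → push 2. Stack: [2240, 2]
BINARY_OP >> → 2240 >> 2 = 560. Stack: [560]
LOAD_FAST y → push 8. Stack: [560, 8]
BINARY_OP * → 560 * 8 = 4480. Stack: [4480]
STORE_FAST k → k=4480. Stack: []
LOAD_FAST k → push 4480. Stack: [4480]
RETURN_VALUE → return 4480.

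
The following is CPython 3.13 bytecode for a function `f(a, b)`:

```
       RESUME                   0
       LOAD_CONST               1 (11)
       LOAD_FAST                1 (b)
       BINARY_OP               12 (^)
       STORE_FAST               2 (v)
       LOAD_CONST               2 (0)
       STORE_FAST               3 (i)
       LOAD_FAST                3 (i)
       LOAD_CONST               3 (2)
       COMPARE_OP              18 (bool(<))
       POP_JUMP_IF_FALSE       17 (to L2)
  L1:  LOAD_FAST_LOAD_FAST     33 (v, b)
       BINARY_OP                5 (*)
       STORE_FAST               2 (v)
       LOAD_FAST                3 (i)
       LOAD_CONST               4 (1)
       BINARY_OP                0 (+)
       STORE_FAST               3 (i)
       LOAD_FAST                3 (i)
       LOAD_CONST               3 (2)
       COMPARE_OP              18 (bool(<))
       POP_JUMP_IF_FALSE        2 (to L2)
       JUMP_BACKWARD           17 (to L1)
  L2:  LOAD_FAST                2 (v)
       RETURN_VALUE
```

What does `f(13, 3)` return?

LOAD_CONST → push 11. Stack: [11]
LOAD_FAST b → push 3. Stack: [11, 3]
BINARY_OP ^ → 11 ^ 3 = 8. Stack: [8]
STORE_FAST v → v=8. Stack: []
LOAD_CONST → push 0. Stack: [0]
STORE_FAST i → i=0. Stack: []
LOAD_FAST i → push 0. Stack: [0]
LOAD_CONST → push 2. Stack: [0, 2]
COMPARE_OP bool(<) → 0 vs 2 = True. Stack: [True]
POP_JUMP_IF_FALSE → pop True; no jump. Stack: []
LOAD_FAST_LOAD_FAST v,b → push 8,3. Stack: [8, 3]
BINARY_OP * → 8 * 3 = 24. Stack: [24]
STORE_FAST v → v=24. Stack: []
LOAD_FAST i → push 0. Stack: [0]
LOAD_CONST → push 1. Stack: [0, 1]
BINARY_OP + → 0 + 1 = 1. Stack: [1]
STORE_FAST i → i=1. Stack: []
LOAD_FAST i → push 1. Stack: [1]
LOAD_CONST → push 2. Stack: [1, 2]
COMPARE_OP bool(<) → 1 vs 2 = True. Stack: [True]
POP_JUMP_IF_FALSE → pop True; no jump. Stack: []
LOAD_FAST_LOAD_FAST v,b → push 24,3. Stack: [24, 3]
BINARY_OP * → 24 * 3 = 72. Stack: [72]
STORE_FAST v → v=72. Stack: []
LOAD_FAST i → push 1. Stack: [1]
LOAD_CONST → push 1. Stack: [1, 1]
BINARY_OP + → 1 + 1 = 2. Stack: [2]
STORE_FAST i → i=2. Stack: []
LOAD_FAST i → push 2. Stack: [2]
LOAD_CONST → push 2. Stack: [2, 2]
COMPARE_OP bool(<) → 2 vs 2 = False. Stack: [False]
POP_JUMP_IF_FALSE → pop False; jump. Stack: []
LOAD_FAST v → push 72. Stack: [72]
RETURN_VALUE → return 72.

72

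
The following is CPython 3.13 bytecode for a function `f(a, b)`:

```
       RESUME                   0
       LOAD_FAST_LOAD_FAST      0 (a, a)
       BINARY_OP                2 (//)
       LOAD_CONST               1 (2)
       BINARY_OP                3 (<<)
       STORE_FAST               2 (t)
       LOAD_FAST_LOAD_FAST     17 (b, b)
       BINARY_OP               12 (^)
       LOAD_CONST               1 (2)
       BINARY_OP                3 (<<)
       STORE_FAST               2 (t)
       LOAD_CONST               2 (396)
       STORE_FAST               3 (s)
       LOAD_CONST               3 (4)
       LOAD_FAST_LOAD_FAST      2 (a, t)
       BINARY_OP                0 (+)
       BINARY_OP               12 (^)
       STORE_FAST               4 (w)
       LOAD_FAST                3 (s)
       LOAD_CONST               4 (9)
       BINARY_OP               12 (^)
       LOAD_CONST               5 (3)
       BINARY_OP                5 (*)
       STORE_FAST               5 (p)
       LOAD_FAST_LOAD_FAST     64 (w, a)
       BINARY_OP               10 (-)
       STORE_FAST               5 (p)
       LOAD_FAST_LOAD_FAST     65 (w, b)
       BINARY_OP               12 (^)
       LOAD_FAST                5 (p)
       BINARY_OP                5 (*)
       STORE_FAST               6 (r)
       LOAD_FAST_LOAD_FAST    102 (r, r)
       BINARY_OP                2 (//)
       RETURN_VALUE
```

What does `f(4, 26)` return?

LOAD_FAST_LOAD_FAST a,a → push 4,4. Stack: [4, 4]
BINARY_OP // → 4 // 4 = 1. Stack: [1]
LOAD_CONST → push 2. Stack: [1, 2]
BINARY_OP << → 1 << 2 = 4. Stack: [4]
STORE_FAST t → t=4. Stack: []
LOAD_FAST_LOAD_FAST b,b → push 26,26. Stack: [26, 26]
BINARY_OP ^ → 26 ^ 26 = 0. Stack: [0]
LOAD_CONST → push 2. Stack: [0, 2]
BINARY_OP << → 0 << 2 = 0. Stack: [0]
STORE_FAST t → t=0. Stack: []
LOAD_CONST → push 396. Stack: [396]
STORE_FAST s → s=396. Stack: []
LOAD_CONST → push 4. Stack: [4]
LOAD_FAST_LOAD_FAST a,t → push 4,0. Stack: [4, 4, 0]
BINARY_OP + → 4 + 0 = 4. Stack: [4, 4]
BINARY_OP ^ → 4 ^ 4 = 0. Stack: [0]
STORE_FAST w → w=0. Stack: []
LOAD_FAST s → push 396. Stack: [396]
LOAD_CONST → push 9. Stack: [396, 9]
BINARY_OP ^ → 396 ^ 9 = 389. Stack: [389]
LOAD_CONST → push 3. Stack: [389, 3]
BINARY_OP * → 389 * 3 = 1167. Stack: [1167]
STORE_FAST p → p=1167. Stack: []
LOAD_FAST_LOAD_FAST w,a → push 0,4. Stack: [0, 4]
BINARY_OP - → 0 - 4 = -4. Stack: [-4]
STORE_FAST p → p=-4. Stack: []
LOAD_FAST_LOAD_FAST w,b → push 0,26. Stack: [0, 26]
BINARY_OP ^ → 0 ^ 26 = 26. Stack: [26]
LOAD_FAST p → push -4. Stack: [26, -4]
BINARY_OP * → 26 * -4 = -104. Stack: [-104]
STORE_FAST r → r=-104. Stack: []
LOAD_FAST_LOAD_FAST r,r → push -104,-104. Stack: [-104, -104]
BINARY_OP // → -104 // -104 = 1. Stack: [1]
RETURN_VALUE → return 1.

1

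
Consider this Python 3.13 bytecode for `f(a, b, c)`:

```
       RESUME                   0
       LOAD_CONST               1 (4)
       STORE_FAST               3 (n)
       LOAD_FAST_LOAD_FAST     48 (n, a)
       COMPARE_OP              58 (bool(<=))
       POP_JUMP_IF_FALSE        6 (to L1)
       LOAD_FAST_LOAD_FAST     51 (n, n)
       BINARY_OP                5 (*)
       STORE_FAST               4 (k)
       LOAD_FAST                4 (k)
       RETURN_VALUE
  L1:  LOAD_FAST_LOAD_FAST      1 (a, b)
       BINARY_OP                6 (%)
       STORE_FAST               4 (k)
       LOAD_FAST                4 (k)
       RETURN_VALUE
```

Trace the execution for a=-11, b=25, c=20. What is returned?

14

LOAD_CONST → push 4. Stack: [4]
STORE_FAST n → n=4. Stack: []
LOAD_FAST_LOAD_FAST n,a → push 4,-11. Stack: [4, -11]
COMPARE_OP bool(<=) → 4 vs -11 = False. Stack: [False]
POP_JUMP_IF_FALSE → pop False; jump. Stack: []
LOAD_FAST_LOAD_FAST a,b → push -11,25. Stack: [-11, 25]
BINARY_OP % → -11 % 25 = 14. Stack: [14]
STORE_FAST k → k=14. Stack: []
LOAD_FAST k → push 14. Stack: [14]
RETURN_VALUE → return 14.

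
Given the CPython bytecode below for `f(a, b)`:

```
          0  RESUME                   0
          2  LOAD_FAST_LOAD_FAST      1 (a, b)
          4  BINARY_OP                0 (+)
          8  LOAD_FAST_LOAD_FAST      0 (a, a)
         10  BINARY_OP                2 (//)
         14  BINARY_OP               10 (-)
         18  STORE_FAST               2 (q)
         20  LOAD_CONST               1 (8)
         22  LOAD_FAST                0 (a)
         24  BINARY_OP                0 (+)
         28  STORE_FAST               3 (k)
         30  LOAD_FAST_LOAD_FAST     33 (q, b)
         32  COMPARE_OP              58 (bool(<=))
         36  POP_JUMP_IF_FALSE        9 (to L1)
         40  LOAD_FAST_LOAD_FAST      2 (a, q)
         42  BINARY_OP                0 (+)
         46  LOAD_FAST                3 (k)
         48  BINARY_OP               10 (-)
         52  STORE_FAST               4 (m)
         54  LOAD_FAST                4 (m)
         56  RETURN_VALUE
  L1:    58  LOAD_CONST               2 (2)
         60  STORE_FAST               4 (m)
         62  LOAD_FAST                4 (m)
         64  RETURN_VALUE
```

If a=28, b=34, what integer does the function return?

2

LOAD_FAST_LOAD_FAST a,b → push 28,34. Stack: [28, 34]
BINARY_OP + → 28 + 34 = 62. Stack: [62]
LOAD_FAST_LOAD_FAST a,a → push 28,28. Stack: [62, 28, 28]
BINARY_OP // → 28 // 28 = 1. Stack: [62, 1]
BINARY_OP - → 62 - 1 = 61. Stack: [61]
STORE_FAST q → q=61. Stack: []
LOAD_CONST → push 8. Stack: [8]
LOAD_FAST a → push 28. Stack: [8, 28]
BINARY_OP + → 8 + 28 = 36. Stack: [36]
STORE_FAST k → k=36. Stack: []
LOAD_FAST_LOAD_FAST q,b → push 61,34. Stack: [61, 34]
COMPARE_OP bool(<=) → 61 vs 34 = False. Stack: [False]
POP_JUMP_IF_FALSE → pop False; jump. Stack: []
LOAD_CONST → push 2. Stack: [2]
STORE_FAST m → m=2. Stack: []
LOAD_FAST m → push 2. Stack: [2]
RETURN_VALUE → return 2.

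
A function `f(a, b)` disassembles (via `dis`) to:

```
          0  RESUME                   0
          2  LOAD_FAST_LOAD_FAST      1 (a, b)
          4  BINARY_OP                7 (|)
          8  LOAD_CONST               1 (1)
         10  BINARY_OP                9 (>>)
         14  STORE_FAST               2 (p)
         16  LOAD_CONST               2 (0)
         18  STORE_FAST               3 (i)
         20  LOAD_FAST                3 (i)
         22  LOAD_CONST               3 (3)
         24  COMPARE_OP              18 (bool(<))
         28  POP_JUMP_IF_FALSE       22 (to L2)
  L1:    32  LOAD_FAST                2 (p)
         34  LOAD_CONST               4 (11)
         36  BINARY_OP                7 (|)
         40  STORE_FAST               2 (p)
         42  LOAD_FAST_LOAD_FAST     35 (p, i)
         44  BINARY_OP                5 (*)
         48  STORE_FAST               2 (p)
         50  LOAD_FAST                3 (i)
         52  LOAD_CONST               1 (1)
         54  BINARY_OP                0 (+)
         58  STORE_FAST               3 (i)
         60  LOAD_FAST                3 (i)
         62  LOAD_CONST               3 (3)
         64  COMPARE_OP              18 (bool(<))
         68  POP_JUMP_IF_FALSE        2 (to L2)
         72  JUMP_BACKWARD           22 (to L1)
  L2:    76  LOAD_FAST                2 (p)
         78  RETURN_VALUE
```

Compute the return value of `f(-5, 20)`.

LOAD_FAST_LOAD_FAST a,b → push -5,20. Stack: [-5, 20]
BINARY_OP | → -5 | 20 = -1. Stack: [-1]
LOAD_CONST → push 1. Stack: [-1, 1]
BINARY_OP >> → -1 >> 1 = -1. Stack: [-1]
STORE_FAST p → p=-1. Stack: []
LOAD_CONST → push 0. Stack: [0]
STORE_FAST i → i=0. Stack: []
LOAD_FAST i → push 0. Stack: [0]
LOAD_CONST → push 3. Stack: [0, 3]
COMPARE_OP bool(<) → 0 vs 3 = True. Stack: [True]
POP_JUMP_IF_FALSE → pop True; no jump. Stack: []
LOAD_FAST p → push -1. Stack: [-1]
LOAD_CONST → push 11. Stack: [-1, 11]
BINARY_OP | → -1 | 11 = -1. Stack: [-1]
STORE_FAST p → p=-1. Stack: []
LOAD_FAST_LOAD_FAST p,i → push -1,0. Stack: [-1, 0]
BINARY_OP * → -1 * 0 = 0. Stack: [0]
STORE_FAST p → p=0. Stack: []
LOAD_FAST i → push 0. Stack: [0]
LOAD_CONST → push 1. Stack: [0, 1]
BINARY_OP + → 0 + 1 = 1. Stack: [1]
STORE_FAST i → i=1. Stack: []
LOAD_FAST i → push 1. Stack: [1]
LOAD_CONST → push 3. Stack: [1, 3]
COMPARE_OP bool(<) → 1 vs 3 = True. Stack: [True]
POP_JUMP_IF_FALSE → pop True; no jump. Stack: []
LOAD_FAST p → push 0. Stack: [0]
LOAD_CONST → push 11. Stack: [0, 11]
BINARY_OP | → 0 | 11 = 11. Stack: [11]
STORE_FAST p → p=11. Stack: []
LOAD_FAST_LOAD_FAST p,i → push 11,1. Stack: [11, 1]
BINARY_OP * → 11 * 1 = 11. Stack: [11]
STORE_FAST p → p=11. Stack: []
LOAD_FAST i → push 1. Stack: [1]
LOAD_CONST → push 1. Stack: [1, 1]
BINARY_OP + → 1 + 1 = 2. Stack: [2]
STORE_FAST i → i=2. Stack: []
LOAD_FAST i → push 2. Stack: [2]
LOAD_CONST → push 3. Stack: [2, 3]
COMPARE_OP bool(<) → 2 vs 3 = True. Stack: [True]
POP_JUMP_IF_FALSE → pop True; no jump. Stack: []
LOAD_FAST p → push 11. Stack: [11]
LOAD_CONST → push 11. Stack: [11, 11]
BINARY_OP | → 11 | 11 = 11. Stack: [11]
STORE_FAST p → p=11. Stack: []
LOAD_FAST_LOAD_FAST p,i → push 11,2. Stack: [11, 2]
BINARY_OP * → 11 * 2 = 22. Stack: [22]
STORE_FAST p → p=22. Stack: []
LOAD_FAST i → push 2. Stack: [2]
LOAD_CONST → push 1. Stack: [2, 1]
BINARY_OP + → 2 + 1 = 3. Stack: [3]
STORE_FAST i → i=3. Stack: []
LOAD_FAST i → push 3. Stack: [3]
LOAD_CONST → push 3. Stack: [3, 3]
COMPARE_OP bool(<) → 3 vs 3 = False. Stack: [False]
POP_JUMP_IF_FALSE → pop False; jump. Stack: []
LOAD_FAST p → push 22. Stack: [22]
RETURN_VALUE → return 22.

22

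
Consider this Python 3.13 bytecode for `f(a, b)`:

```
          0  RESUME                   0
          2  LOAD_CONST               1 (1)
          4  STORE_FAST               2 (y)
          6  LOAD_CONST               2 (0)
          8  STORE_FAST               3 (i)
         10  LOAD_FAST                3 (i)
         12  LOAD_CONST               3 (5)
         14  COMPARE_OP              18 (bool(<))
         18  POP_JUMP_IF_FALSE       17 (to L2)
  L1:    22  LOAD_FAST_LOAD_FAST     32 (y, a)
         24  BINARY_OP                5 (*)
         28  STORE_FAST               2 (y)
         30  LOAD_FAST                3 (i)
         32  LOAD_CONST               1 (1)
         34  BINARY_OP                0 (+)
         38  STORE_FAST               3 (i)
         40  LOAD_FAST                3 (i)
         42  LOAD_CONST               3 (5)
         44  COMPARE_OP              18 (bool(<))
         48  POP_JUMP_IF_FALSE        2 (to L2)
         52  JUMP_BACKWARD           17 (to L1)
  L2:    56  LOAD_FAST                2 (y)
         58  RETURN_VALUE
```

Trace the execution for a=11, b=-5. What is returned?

LOAD_CONST → push 1
STORE_FAST y → y=1
LOAD_CONST → push 0
STORE_FAST i → i=0
LOAD_FAST i → push 0
LOAD_CONST → push 5
COMPARE_OP bool(<) → 0 vs 5 = True
POP_JUMP_IF_FALSE → pop True; no jump
LOAD_FAST_LOAD_FAST y,a → push 1,11
BINARY_OP * → 1 * 11 = 11
STORE_FAST y → y=11
LOAD_FAST i → push 0
LOAD_CONST → push 1
BINARY_OP + → 0 + 1 = 1
STORE_FAST i → i=1
LOAD_FAST i → push 1
LOAD_CONST → push 5
COMPARE_OP bool(<) → 1 vs 5 = True
POP_JUMP_IF_FALSE → pop True; no jump
LOAD_FAST_LOAD_FAST y,a → push 11,11
BINARY_OP * → 11 * 11 = 121
STORE_FAST y → y=121
LOAD_FAST i → push 1
LOAD_CONST → push 1
BINARY_OP + → 1 + 1 = 2
STORE_FAST i → i=2
LOAD_FAST i → push 2
LOAD_CONST → push 5
COMPARE_OP bool(<) → 2 vs 5 = True
POP_JUMP_IF_FALSE → pop True; no jump
LOAD_FAST_LOAD_FAST y,a → push 121,11
BINARY_OP * → 121 * 11 = 1331
STORE_FAST y → y=1331
LOAD_FAST i → push 2
LOAD_CONST → push 1
BINARY_OP + → 2 + 1 = 3
STORE_FAST i → i=3
LOAD_FAST i → push 3
LOAD_CONST → push 5
COMPARE_OP bool(<) → 3 vs 5 = True
POP_JUMP_IF_FALSE → pop True; no jump
LOAD_FAST_LOAD_FAST y,a → push 1331,11
BINARY_OP * → 1331 * 11 = 14641
STORE_FAST y → y=14641
LOAD_FAST i → push 3
LOAD_CONST → push 1
BINARY_OP + → 3 + 1 = 4
STORE_FAST i → i=4
LOAD_FAST i → push 4
LOAD_CONST → push 5
COMPARE_OP bool(<) → 4 vs 5 = True
POP_JUMP_IF_FALSE → pop True; no jump
LOAD_FAST_LOAD_FAST y,a → push 14641,11
BINARY_OP * → 14641 * 11 = 161051
STORE_FAST y → y=161051
LOAD_FAST i → push 4
LOAD_CONST → push 1
BINARY_OP + → 4 + 1 = 5
STORE_FAST i → i=5
LOAD_FAST i → push 5
LOAD_CONST → push 5
COMPARE_OP bool(<) → 5 vs 5 = False
POP_JUMP_IF_FALSE → pop False; jump
LOAD_FAST y → push 161051
RETURN_VALUE → return 161051.

161051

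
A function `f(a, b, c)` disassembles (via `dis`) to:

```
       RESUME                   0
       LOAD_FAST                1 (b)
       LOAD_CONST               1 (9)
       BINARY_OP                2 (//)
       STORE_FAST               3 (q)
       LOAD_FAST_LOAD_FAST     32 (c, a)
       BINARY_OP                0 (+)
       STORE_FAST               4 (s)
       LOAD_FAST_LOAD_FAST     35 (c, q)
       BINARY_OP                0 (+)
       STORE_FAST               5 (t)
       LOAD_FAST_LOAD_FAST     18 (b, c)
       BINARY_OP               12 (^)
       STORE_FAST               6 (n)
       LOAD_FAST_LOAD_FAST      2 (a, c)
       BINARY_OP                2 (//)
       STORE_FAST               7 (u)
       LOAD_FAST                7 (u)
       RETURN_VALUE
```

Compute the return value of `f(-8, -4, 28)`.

-1

LOAD_FAST b → push -4. Stack: [-4]
LOAD_CONST → push 9. Stack: [-4, 9]
BINARY_OP // → -4 // 9 = -1. Stack: [-1]
STORE_FAST q → q=-1. Stack: []
LOAD_FAST_LOAD_FAST c,a → push 28,-8. Stack: [28, -8]
BINARY_OP + → 28 + -8 = 20. Stack: [20]
STORE_FAST s → s=20. Stack: []
LOAD_FAST_LOAD_FAST c,q → push 28,-1. Stack: [28, -1]
BINARY_OP + → 28 + -1 = 27. Stack: [27]
STORE_FAST t → t=27. Stack: []
LOAD_FAST_LOAD_FAST b,c → push -4,28. Stack: [-4, 28]
BINARY_OP ^ → -4 ^ 28 = -32. Stack: [-32]
STORE_FAST n → n=-32. Stack: []
LOAD_FAST_LOAD_FAST a,c → push -8,28. Stack: [-8, 28]
BINARY_OP // → -8 // 28 = -1. Stack: [-1]
STORE_FAST u → u=-1. Stack: []
LOAD_FAST u → push -1. Stack: [-1]
RETURN_VALUE → return -1.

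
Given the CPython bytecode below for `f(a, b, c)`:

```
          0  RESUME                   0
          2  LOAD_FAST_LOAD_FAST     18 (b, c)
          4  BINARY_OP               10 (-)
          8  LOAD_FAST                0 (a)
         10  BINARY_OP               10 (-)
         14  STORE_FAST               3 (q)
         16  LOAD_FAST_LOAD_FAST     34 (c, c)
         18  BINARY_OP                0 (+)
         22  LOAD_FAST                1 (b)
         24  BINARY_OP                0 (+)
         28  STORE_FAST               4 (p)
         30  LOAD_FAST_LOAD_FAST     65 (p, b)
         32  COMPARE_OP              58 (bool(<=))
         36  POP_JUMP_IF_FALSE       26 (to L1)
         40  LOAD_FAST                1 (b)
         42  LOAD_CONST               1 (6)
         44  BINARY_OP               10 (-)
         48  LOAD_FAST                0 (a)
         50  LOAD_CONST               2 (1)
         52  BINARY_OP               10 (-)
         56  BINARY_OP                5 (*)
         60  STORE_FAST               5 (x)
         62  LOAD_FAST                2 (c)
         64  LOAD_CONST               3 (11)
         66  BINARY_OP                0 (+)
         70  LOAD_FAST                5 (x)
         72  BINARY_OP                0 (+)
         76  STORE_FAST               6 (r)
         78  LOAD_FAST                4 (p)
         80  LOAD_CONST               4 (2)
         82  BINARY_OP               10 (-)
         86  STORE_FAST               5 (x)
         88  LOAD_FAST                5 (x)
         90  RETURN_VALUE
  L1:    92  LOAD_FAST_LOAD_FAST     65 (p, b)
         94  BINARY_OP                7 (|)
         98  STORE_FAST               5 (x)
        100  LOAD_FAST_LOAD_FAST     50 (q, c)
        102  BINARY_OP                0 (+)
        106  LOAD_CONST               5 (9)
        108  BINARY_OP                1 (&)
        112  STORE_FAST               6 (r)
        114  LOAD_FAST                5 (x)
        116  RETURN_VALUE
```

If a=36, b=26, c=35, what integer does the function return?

LOAD_FAST_LOAD_FAST b,c → push 26,35. Stack: [26, 35]
BINARY_OP - → 26 - 35 = -9. Stack: [-9]
LOAD_FAST a → push 36. Stack: [-9, 36]
BINARY_OP - → -9 - 36 = -45. Stack: [-45]
STORE_FAST q → q=-45. Stack: []
LOAD_FAST_LOAD_FAST c,c → push 35,35. Stack: [35, 35]
BINARY_OP + → 35 + 35 = 70. Stack: [70]
LOAD_FAST b → push 26. Stack: [70, 26]
BINARY_OP + → 70 + 26 = 96. Stack: [96]
STORE_FAST p → p=96. Stack: []
LOAD_FAST_LOAD_FAST p,b → push 96,26. Stack: [96, 26]
COMPARE_OP bool(<=) → 96 vs 26 = False. Stack: [False]
POP_JUMP_IF_FALSE → pop False; jump. Stack: []
LOAD_FAST_LOAD_FAST p,b → push 96,26. Stack: [96, 26]
BINARY_OP | → 96 | 26 = 122. Stack: [122]
STORE_FAST x → x=122. Stack: []
LOAD_FAST_LOAD_FAST q,c → push -45,35. Stack: [-45, 35]
BINARY_OP + → -45 + 35 = -10. Stack: [-10]
LOAD_CONST → push 9. Stack: [-10, 9]
BINARY_OP & → -10 & 9 = 0. Stack: [0]
STORE_FAST r → r=0. Stack: []
LOAD_FAST x → push 122. Stack: [122]
RETURN_VALUE → return 122.

122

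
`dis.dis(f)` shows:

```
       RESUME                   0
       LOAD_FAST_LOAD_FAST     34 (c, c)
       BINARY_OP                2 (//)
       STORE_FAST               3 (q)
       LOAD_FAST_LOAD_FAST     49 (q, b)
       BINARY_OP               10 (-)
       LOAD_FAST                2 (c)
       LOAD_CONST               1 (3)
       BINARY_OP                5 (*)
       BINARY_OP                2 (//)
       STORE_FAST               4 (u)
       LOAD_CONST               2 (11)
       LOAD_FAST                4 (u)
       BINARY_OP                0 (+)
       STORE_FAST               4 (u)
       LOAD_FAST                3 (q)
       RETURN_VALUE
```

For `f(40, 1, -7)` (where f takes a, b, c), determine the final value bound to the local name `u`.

LOAD_FAST_LOAD_FAST c,c → push -7,-7. Stack: [-7, -7]
BINARY_OP // → -7 // -7 = 1. Stack: [1]
STORE_FAST q → q=1. Stack: []
LOAD_FAST_LOAD_FAST q,b → push 1,1. Stack: [1, 1]
BINARY_OP - → 1 - 1 = 0. Stack: [0]
LOAD_FAST c → push -7. Stack: [0, -7]
LOAD_CONST → push 3. Stack: [0, -7, 3]
BINARY_OP * → -7 * 3 = -21. Stack: [0, -21]
BINARY_OP // → 0 // -21 = 0. Stack: [0]
STORE_FAST u → u=0. Stack: []
LOAD_CONST → push 11. Stack: [11]
LOAD_FAST u → push 0. Stack: [11, 0]
BINARY_OP + → 11 + 0 = 11. Stack: [11]
STORE_FAST u → u=11. Stack: []
LOAD_FAST q → push 1. Stack: [1]
RETURN_VALUE → return 1.

11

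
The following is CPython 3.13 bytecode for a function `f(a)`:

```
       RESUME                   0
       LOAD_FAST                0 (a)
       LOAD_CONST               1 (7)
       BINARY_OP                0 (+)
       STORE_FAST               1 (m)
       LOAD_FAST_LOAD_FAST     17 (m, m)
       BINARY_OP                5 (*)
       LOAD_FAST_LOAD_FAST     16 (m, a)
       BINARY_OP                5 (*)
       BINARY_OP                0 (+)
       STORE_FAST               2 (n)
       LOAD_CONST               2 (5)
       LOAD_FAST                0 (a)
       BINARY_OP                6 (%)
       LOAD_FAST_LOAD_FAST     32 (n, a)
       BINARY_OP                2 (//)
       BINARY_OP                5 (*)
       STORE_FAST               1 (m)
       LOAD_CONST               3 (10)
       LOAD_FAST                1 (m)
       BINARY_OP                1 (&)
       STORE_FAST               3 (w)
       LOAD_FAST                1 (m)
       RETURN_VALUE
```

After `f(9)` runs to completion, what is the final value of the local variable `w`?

8

LOAD_FAST a → push 9. Stack: [9]
LOAD_CONST → push 7. Stack: [9, 7]
BINARY_OP + → 9 + 7 = 16. Stack: [16]
STORE_FAST m → m=16. Stack: []
LOAD_FAST_LOAD_FAST m,m → push 16,16. Stack: [16, 16]
BINARY_OP * → 16 * 16 = 256. Stack: [256]
LOAD_FAST_LOAD_FAST m,a → push 16,9. Stack: [256, 16, 9]
BINARY_OP * → 16 * 9 = 144. Stack: [256, 144]
BINARY_OP + → 256 + 144 = 400. Stack: [400]
STORE_FAST n → n=400. Stack: []
LOAD_CONST → push 5. Stack: [5]
LOAD_FAST a → push 9. Stack: [5, 9]
BINARY_OP % → 5 % 9 = 5. Stack: [5]
LOAD_FAST_LOAD_FAST n,a → push 400,9. Stack: [5, 400, 9]
BINARY_OP // → 400 // 9 = 44. Stack: [5, 44]
BINARY_OP * → 5 * 44 = 220. Stack: [220]
STORE_FAST m → m=220. Stack: []
LOAD_CONST → push 10. Stack: [10]
LOAD_FAST m → push 220. Stack: [10, 220]
BINARY_OP & → 10 & 220 = 8. Stack: [8]
STORE_FAST w → w=8. Stack: []
LOAD_FAST m → push 220. Stack: [220]
RETURN_VALUE → return 220.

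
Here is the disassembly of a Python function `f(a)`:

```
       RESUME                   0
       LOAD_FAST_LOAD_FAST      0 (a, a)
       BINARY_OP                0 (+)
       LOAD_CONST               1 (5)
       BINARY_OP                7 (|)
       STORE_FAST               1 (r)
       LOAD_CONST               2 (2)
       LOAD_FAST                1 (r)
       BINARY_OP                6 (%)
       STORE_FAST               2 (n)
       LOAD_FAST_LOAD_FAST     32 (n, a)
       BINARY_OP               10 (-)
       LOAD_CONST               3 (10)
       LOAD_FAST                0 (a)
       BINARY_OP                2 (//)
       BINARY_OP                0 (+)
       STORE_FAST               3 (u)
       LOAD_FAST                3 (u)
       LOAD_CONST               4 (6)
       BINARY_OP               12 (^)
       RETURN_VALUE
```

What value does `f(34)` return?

-26

LOAD_FAST_LOAD_FAST a,a → push 34,34. Stack: [34, 34]
BINARY_OP + → 34 + 34 = 68. Stack: [68]
LOAD_CONST → push 5. Stack: [68, 5]
BINARY_OP | → 68 | 5 = 69. Stack: [69]
STORE_FAST r → r=69. Stack: []
LOAD_CONST → push 2. Stack: [2]
LOAD_FAST r → push 69. Stack: [2, 69]
BINARY_OP % → 2 % 69 = 2. Stack: [2]
STORE_FAST n → n=2. Stack: []
LOAD_FAST_LOAD_FAST n,a → push 2,34. Stack: [2, 34]
BINARY_OP - → 2 - 34 = -32. Stack: [-32]
LOAD_CONST → push 10. Stack: [-32, 10]
LOAD_FAST a → push 34. Stack: [-32, 10, 34]
BINARY_OP // → 10 // 34 = 0. Stack: [-32, 0]
BINARY_OP + → -32 + 0 = -32. Stack: [-32]
STORE_FAST u → u=-32. Stack: []
LOAD_FAST u → push -32. Stack: [-32]
LOAD_CONST → push 6. Stack: [-32, 6]
BINARY_OP ^ → -32 ^ 6 = -26. Stack: [-26]
RETURN_VALUE → return -26.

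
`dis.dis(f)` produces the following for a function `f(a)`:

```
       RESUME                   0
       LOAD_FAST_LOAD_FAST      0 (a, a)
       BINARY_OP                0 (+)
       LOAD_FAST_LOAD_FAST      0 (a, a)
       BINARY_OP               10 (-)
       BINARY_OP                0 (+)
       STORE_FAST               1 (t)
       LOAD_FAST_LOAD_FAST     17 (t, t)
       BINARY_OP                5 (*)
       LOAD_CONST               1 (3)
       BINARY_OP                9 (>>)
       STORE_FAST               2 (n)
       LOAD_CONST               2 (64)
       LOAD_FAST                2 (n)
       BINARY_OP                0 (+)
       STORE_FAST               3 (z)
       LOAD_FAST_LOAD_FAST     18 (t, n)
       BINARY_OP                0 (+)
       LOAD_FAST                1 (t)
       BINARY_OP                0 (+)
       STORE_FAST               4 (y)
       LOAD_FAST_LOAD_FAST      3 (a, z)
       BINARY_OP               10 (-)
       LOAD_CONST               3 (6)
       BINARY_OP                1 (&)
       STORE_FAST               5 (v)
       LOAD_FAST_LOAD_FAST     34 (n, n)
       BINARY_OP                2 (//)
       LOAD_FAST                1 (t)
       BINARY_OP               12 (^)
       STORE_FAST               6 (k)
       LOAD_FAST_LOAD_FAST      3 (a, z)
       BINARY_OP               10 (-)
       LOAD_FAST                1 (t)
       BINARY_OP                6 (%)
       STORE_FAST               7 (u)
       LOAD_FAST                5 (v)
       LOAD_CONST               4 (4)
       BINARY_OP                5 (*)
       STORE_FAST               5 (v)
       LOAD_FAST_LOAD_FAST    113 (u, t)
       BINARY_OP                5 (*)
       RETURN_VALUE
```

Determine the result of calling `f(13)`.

LOAD_FAST_LOAD_FAST a,a → push 13,13. Stack: [13, 13]
BINARY_OP + → 13 + 13 = 26. Stack: [26]
LOAD_FAST_LOAD_FAST a,a → push 13,13. Stack: [26, 13, 13]
BINARY_OP - → 13 - 13 = 0. Stack: [26, 0]
BINARY_OP + → 26 + 0 = 26. Stack: [26]
STORE_FAST t → t=26. Stack: []
LOAD_FAST_LOAD_FAST t,t → push 26,26. Stack: [26, 26]
BINARY_OP * → 26 * 26 = 676. Stack: [676]
LOAD_CONST → push 3. Stack: [676, 3]
BINARY_OP >> → 676 >> 3 = 84. Stack: [84]
STORE_FAST n → n=84. Stack: []
LOAD_CONST → push 64. Stack: [64]
LOAD_FAST n → push 84. Stack: [64, 84]
BINARY_OP + → 64 + 84 = 148. Stack: [148]
STORE_FAST z → z=148. Stack: []
LOAD_FAST_LOAD_FAST t,n → push 26,84. Stack: [26, 84]
BINARY_OP + → 26 + 84 = 110. Stack: [110]
LOAD_FAST t → push 26. Stack: [110, 26]
BINARY_OP + → 110 + 26 = 136. Stack: [136]
STORE_FAST y → y=136. Stack: []
LOAD_FAST_LOAD_FAST a,z → push 13,148. Stack: [13, 148]
BINARY_OP - → 13 - 148 = -135. Stack: [-135]
LOAD_CONST → push 6. Stack: [-135, 6]
BINARY_OP & → -135 & 6 = 0. Stack: [0]
STORE_FAST v → v=0. Stack: []
LOAD_FAST_LOAD_FAST n,n → push 84,84. Stack: [84, 84]
BINARY_OP // → 84 // 84 = 1. Stack: [1]
LOAD_FAST t → push 26. Stack: [1, 26]
BINARY_OP ^ → 1 ^ 26 = 27. Stack: [27]
STORE_FAST k → k=27. Stack: []
LOAD_FAST_LOAD_FAST a,z → push 13,148. Stack: [13, 148]
BINARY_OP - → 13 - 148 = -135. Stack: [-135]
LOAD_FAST t → push 26. Stack: [-135, 26]
BINARY_OP % → -135 % 26 = 21. Stack: [21]
STORE_FAST u → u=21. Stack: []
LOAD_FAST v → push 0. Stack: [0]
LOAD_CONST → push 4. Stack: [0, 4]
BINARY_OP * → 0 * 4 = 0. Stack: [0]
STORE_FAST v → v=0. Stack: []
LOAD_FAST_LOAD_FAST u,t → push 21,26. Stack: [21, 26]
BINARY_OP * → 21 * 26 = 546. Stack: [546]
RETURN_VALUE → return 546.

546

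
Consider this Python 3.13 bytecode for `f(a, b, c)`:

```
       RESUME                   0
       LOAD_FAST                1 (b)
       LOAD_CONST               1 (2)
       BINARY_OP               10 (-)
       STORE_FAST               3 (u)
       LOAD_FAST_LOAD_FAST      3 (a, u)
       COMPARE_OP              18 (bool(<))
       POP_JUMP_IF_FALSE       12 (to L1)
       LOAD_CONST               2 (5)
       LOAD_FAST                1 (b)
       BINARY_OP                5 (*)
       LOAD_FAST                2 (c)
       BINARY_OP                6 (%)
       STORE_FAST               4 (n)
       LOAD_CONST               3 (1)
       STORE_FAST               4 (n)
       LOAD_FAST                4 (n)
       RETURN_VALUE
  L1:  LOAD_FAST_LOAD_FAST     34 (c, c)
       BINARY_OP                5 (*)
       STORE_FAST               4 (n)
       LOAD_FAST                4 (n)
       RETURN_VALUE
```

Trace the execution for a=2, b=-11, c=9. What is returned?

LOAD_FAST b → push -11. Stack: [-11]
LOAD_CONST → push 2. Stack: [-11, 2]
BINARY_OP - → -11 - 2 = -13. Stack: [-13]
STORE_FAST u → u=-13. Stack: []
LOAD_FAST_LOAD_FAST a,u → push 2,-13. Stack: [2, -13]
COMPARE_OP bool(<) → 2 vs -13 = False. Stack: [False]
POP_JUMP_IF_FALSE → pop False; jump. Stack: []
LOAD_FAST_LOAD_FAST c,c → push 9,9. Stack: [9, 9]
BINARY_OP * → 9 * 9 = 81. Stack: [81]
STORE_FAST n → n=81. Stack: []
LOAD_FAST n → push 81. Stack: [81]
RETURN_VALUE → return 81.

81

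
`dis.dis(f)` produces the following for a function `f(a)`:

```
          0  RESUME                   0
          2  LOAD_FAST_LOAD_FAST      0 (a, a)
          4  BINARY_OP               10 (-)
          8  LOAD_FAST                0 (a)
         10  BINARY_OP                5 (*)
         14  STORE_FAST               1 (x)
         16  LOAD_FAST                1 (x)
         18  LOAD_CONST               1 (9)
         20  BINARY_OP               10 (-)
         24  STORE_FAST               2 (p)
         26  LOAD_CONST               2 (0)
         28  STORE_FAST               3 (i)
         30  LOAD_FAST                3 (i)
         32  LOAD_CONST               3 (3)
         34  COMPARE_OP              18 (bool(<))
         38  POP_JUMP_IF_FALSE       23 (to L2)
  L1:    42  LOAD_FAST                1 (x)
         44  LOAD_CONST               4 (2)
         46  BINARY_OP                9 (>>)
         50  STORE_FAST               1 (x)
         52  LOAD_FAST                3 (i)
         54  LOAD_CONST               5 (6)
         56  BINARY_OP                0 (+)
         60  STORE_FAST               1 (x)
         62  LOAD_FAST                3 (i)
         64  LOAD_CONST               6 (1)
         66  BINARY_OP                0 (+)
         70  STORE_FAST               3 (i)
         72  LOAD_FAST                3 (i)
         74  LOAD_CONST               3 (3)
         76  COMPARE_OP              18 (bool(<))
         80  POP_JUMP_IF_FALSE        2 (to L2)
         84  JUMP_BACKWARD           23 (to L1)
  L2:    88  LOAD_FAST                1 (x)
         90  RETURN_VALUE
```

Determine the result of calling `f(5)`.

LOAD_FAST_LOAD_FAST a,a → push 5,5. Stack: [5, 5]
BINARY_OP - → 5 - 5 = 0. Stack: [0]
LOAD_FAST a → push 5. Stack: [0, 5]
BINARY_OP * → 0 * 5 = 0. Stack: [0]
STORE_FAST x → x=0. Stack: []
LOAD_FAST x → push 0. Stack: [0]
LOAD_CONST → push 9. Stack: [0, 9]
BINARY_OP - → 0 - 9 = -9. Stack: [-9]
STORE_FAST p → p=-9. Stack: []
LOAD_CONST → push 0. Stack: [0]
STORE_FAST i → i=0. Stack: []
LOAD_FAST i → push 0. Stack: [0]
LOAD_CONST → push 3. Stack: [0, 3]
COMPARE_OP bool(<) → 0 vs 3 = True. Stack: [True]
POP_JUMP_IF_FALSE → pop True; no jump. Stack: []
LOAD_FAST x → push 0. Stack: [0]
LOAD_CONST → push 2. Stack: [0, 2]
BINARY_OP >> → 0 >> 2 = 0. Stack: [0]
STORE_FAST x → x=0. Stack: []
LOAD_FAST i → push 0. Stack: [0]
LOAD_CONST → push 6. Stack: [0, 6]
BINARY_OP + → 0 + 6 = 6. Stack: [6]
STORE_FAST x → x=6. Stack: []
LOAD_FAST i → push 0. Stack: [0]
LOAD_CONST → push 1. Stack: [0, 1]
BINARY_OP + → 0 + 1 = 1. Stack: [1]
STORE_FAST i → i=1. Stack: []
LOAD_FAST i → push 1. Stack: [1]
LOAD_CONST → push 3. Stack: [1, 3]
COMPARE_OP bool(<) → 1 vs 3 = True. Stack: [True]
POP_JUMP_IF_FALSE → pop True; no jump. Stack: []
LOAD_FAST x → push 6. Stack: [6]
LOAD_CONST → push 2. Stack: [6, 2]
BINARY_OP >> → 6 >> 2 = 1. Stack: [1]
STORE_FAST x → x=1. Stack: []
LOAD_FAST i → push 1. Stack: [1]
LOAD_CONST → push 6. Stack: [1, 6]
BINARY_OP + → 1 + 6 = 7. Stack: [7]
STORE_FAST x → x=7. Stack: []
LOAD_FAST i → push 1. Stack: [1]
LOAD_CONST → push 1. Stack: [1, 1]
BINARY_OP + → 1 + 1 = 2. Stack: [2]
STORE_FAST i → i=2. Stack: []
LOAD_FAST i → push 2. Stack: [2]
LOAD_CONST → push 3. Stack: [2, 3]
COMPARE_OP bool(<) → 2 vs 3 = True. Stack: [True]
POP_JUMP_IF_FALSE → pop True; no jump. Stack: []
LOAD_FAST x → push 7. Stack: [7]
LOAD_CONST → push 2. Stack: [7, 2]
BINARY_OP >> → 7 >> 2 = 1. Stack: [1]
STORE_FAST x → x=1. Stack: []
LOAD_FAST i → push 2. Stack: [2]
LOAD_CONST → push 6. Stack: [2, 6]
BINARY_OP + → 2 + 6 = 8. Stack: [8]
STORE_FAST x → x=8. Stack: []
LOAD_FAST i → push 2. Stack: [2]
LOAD_CONST → push 1. Stack: [2, 1]
BINARY_OP + → 2 + 1 = 3. Stack: [3]
STORE_FAST i → i=3. Stack: []
LOAD_FAST i → push 3. Stack: [3]
LOAD_CONST → push 3. Stack: [3, 3]
COMPARE_OP bool(<) → 3 vs 3 = False. Stack: [False]
POP_JUMP_IF_FALSE → pop False; jump. Stack: []
LOAD_FAST x → push 8. Stack: [8]
RETURN_VALUE → return 8.

8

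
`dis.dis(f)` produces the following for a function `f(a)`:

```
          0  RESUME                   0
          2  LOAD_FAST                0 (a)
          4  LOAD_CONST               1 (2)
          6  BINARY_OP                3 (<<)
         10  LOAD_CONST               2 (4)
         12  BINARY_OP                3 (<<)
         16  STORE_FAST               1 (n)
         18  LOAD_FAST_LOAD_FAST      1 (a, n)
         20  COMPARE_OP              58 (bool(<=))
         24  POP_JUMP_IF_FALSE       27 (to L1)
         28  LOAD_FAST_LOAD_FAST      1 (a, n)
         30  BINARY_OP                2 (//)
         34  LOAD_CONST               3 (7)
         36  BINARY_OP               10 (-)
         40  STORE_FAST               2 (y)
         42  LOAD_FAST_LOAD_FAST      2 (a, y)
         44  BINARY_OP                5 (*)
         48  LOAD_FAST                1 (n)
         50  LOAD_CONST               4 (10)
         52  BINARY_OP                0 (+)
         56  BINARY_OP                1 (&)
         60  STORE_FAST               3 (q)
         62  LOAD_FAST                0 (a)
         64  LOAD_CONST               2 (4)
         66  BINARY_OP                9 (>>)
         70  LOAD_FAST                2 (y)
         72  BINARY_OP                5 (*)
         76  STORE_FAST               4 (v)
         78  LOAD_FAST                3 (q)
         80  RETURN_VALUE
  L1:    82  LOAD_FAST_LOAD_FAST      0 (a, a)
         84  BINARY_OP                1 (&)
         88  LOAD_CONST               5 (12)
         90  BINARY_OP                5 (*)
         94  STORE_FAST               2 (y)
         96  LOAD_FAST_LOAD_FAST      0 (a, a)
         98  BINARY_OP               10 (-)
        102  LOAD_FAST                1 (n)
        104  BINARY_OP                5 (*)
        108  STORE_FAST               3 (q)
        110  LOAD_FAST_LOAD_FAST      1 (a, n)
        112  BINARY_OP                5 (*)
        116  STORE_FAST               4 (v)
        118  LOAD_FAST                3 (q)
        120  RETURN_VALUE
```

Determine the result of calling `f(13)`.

LOAD_FAST a → push 13. Stack: [13]
LOAD_CONST → push 2. Stack: [13, 2]
BINARY_OP << → 13 << 2 = 52. Stack: [52]
LOAD_CONST → push 4. Stack: [52, 4]
BINARY_OP << → 52 << 4 = 832. Stack: [832]
STORE_FAST n → n=832. Stack: []
LOAD_FAST_LOAD_FAST a,n → push 13,832. Stack: [13, 832]
COMPARE_OP bool(<=) → 13 vs 832 = True. Stack: [True]
POP_JUMP_IF_FALSE → pop True; no jump. Stack: []
LOAD_FAST_LOAD_FAST a,n → push 13,832. Stack: [13, 832]
BINARY_OP // → 13 // 832 = 0. Stack: [0]
LOAD_CONST → push 7. Stack: [0, 7]
BINARY_OP - → 0 - 7 = -7. Stack: [-7]
STORE_FAST y → y=-7. Stack: []
LOAD_FAST_LOAD_FAST a,y → push 13,-7. Stack: [13, -7]
BINARY_OP * → 13 * -7 = -91. Stack: [-91]
LOAD_FAST n → push 832. Stack: [-91, 832]
LOAD_CONST → push 10. Stack: [-91, 832, 10]
BINARY_OP + → 832 + 10 = 842. Stack: [-91, 842]
BINARY_OP & → -91 & 842 = 768. Stack: [768]
STORE_FAST q → q=768. Stack: []
LOAD_FAST a → push 13. Stack: [13]
LOAD_CONST → push 4. Stack: [13, 4]
BINARY_OP >> → 13 >> 4 = 0. Stack: [0]
LOAD_FAST y → push -7. Stack: [0, -7]
BINARY_OP * → 0 * -7 = 0. Stack: [0]
STORE_FAST v → v=0. Stack: []
LOAD_FAST q → push 768. Stack: [768]
RETURN_VALUE → return 768.

768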